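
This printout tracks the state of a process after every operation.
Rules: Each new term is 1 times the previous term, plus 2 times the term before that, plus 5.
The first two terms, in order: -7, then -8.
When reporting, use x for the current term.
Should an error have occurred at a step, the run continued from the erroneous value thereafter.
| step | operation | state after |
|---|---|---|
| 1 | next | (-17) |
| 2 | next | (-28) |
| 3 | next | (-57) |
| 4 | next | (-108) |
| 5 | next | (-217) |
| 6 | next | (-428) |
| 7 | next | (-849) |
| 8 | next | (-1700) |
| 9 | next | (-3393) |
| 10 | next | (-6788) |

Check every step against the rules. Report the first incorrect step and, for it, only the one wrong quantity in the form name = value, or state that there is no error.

step 7, x = -857

Recomputing the run from the initial state:
step 1: x = -17
step 2: x = -28
step 3: x = -57
step 4: x = -108
step 5: x = -217
step 6: x = -428
step 7: x = -857
step 8: x = -1708
step 9: x = -3417
step 10: x = -6828
The first disagreement with the printout is at step 7, where the value should be x = -857.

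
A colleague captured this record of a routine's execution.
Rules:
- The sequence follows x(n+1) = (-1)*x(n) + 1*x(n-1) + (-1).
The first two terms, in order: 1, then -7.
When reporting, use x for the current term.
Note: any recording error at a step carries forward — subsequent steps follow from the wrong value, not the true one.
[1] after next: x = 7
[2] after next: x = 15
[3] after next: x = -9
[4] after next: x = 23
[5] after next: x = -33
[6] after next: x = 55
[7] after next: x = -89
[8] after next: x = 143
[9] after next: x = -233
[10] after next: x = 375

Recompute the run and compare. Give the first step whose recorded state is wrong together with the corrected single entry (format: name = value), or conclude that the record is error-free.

step 2, x = -15

Step 1: x = -1*(-7) + (1)*(1) + (-1) = 7 — verified.
Step 2: x = -1*(7) + (1)*(-7) + (-1) = -15 — the record has a different value.
The audit stops at step 2: the recorded entry is wrong and should be x = -15.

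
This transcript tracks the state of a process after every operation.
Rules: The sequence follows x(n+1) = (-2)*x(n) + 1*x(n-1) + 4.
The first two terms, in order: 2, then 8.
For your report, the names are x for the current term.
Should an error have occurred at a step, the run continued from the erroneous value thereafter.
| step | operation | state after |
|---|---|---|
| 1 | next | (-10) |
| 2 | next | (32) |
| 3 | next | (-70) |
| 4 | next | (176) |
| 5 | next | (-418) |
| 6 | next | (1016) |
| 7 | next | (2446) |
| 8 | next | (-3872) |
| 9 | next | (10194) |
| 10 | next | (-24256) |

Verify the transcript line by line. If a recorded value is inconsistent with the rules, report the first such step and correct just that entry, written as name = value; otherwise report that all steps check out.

step 7, x = -2446

Recomputing the run from the initial state:
step 1: x = -10
step 2: x = 32
step 3: x = -70
step 4: x = 176
step 5: x = -418
step 6: x = 1016
step 7: x = -2446
step 8: x = 5912
step 9: x = -14266
step 10: x = 34448
The first disagreement with the transcript is at step 7, where the value should be x = -2446.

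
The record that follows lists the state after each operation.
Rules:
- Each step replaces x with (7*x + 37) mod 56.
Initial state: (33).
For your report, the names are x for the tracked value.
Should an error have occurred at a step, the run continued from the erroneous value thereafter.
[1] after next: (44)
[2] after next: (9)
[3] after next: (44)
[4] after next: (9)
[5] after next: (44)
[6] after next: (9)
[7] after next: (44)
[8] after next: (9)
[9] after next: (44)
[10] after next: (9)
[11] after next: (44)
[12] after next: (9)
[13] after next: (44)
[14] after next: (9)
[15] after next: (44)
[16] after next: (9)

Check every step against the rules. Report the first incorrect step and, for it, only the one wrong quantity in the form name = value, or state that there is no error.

no error

1. x = (7*33 + 37) mod 56 = 44 (matches)
2. x = (7*44 + 37) mod 56 = 9 (no discrepancy)
3. x = (7*9 + 37) mod 56 = 44 (verified)
4. x = (7*44 + 37) mod 56 = 9 (confirmed correct)
5. x = (7*9 + 37) mod 56 = 44 (no discrepancy)
6. x = (7*44 + 37) mod 56 = 9 (agrees with the record)
7. x = (7*9 + 37) mod 56 = 44 (confirmed correct)
8. x = (7*44 + 37) mod 56 = 9 (agrees with the record)
9. x = (7*9 + 37) mod 56 = 44 (confirmed correct)
10. x = (7*44 + 37) mod 56 = 9 (matches)
11. x = (7*9 + 37) mod 56 = 44 (same as recorded)
12. x = (7*44 + 37) mod 56 = 9 (consistent with the record)
13. x = (7*9 + 37) mod 56 = 44 (in agreement)
14. x = (7*44 + 37) mod 56 = 9 (verified)
15. x = (7*9 + 37) mod 56 = 44 (confirmed correct)
16. x = (7*44 + 37) mod 56 = 9 (checks out)
The recomputation confirms every line.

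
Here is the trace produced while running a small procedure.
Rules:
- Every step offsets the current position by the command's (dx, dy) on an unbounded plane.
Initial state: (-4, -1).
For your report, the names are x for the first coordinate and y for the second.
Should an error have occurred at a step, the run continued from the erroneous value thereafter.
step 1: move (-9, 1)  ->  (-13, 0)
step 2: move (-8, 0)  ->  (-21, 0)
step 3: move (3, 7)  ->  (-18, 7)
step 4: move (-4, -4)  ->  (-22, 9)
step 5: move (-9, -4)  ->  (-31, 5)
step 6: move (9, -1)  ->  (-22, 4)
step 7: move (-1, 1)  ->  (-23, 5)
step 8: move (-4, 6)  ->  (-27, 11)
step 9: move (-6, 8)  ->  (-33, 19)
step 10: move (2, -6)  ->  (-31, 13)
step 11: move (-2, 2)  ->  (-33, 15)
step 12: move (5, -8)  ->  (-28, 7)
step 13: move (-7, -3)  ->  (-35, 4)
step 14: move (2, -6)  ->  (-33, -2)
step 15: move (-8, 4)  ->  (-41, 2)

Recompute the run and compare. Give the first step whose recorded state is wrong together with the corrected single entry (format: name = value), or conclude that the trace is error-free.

step 4, y = 3

step 1: x = -4 + (-9) = -13, y = -1 + (1) = 0 -> in agreement
step 2: x = -13 + (-8) = -21, y = 0 + (0) = 0 -> same as recorded
step 3: x = -21 + (3) = -18, y = 0 + (7) = 7 -> consistent with the trace
step 4: x = -18 + (-4) = -22, y = 7 + (-4) = 3 -> the recorded entry deviates here
Step 4 is the first one off; corrected, y = 3.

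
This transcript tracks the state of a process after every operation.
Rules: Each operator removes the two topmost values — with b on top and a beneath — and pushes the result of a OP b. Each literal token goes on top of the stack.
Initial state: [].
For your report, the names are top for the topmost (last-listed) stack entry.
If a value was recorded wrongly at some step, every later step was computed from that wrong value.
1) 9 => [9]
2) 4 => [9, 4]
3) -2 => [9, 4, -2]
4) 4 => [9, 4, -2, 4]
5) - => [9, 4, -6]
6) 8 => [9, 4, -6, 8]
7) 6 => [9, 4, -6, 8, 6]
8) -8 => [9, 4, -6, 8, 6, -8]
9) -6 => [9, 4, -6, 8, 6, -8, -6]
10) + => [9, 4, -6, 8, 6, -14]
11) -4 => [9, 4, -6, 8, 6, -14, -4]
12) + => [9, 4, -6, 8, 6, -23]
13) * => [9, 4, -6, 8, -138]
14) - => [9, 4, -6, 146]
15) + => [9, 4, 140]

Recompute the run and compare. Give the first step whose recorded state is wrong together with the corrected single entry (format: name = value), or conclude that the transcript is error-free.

step 1: push 9: top = 9 -> consistent with the transcript
step 2: push 4: top = 4 -> consistent with the transcript
step 3: push -2: top = -2 -> confirmed correct
step 4: push 4: top = 4 -> confirmed correct
step 5: -2 - 4 = -6 -> consistent with the transcript
step 6: push 8: top = 8 -> checks out
step 7: push 6: top = 6 -> checks out
step 8: push -8: top = -8 -> no discrepancy
step 9: push -6: top = -6 -> in agreement
step 10: -8 + -6 = -14 -> matches
step 11: push -4: top = -4 -> exactly as logged
step 12: -14 + -4 = -18 -> the entry is off here
Step 12 is the first one off; corrected, top = -18.

step 12, top = -18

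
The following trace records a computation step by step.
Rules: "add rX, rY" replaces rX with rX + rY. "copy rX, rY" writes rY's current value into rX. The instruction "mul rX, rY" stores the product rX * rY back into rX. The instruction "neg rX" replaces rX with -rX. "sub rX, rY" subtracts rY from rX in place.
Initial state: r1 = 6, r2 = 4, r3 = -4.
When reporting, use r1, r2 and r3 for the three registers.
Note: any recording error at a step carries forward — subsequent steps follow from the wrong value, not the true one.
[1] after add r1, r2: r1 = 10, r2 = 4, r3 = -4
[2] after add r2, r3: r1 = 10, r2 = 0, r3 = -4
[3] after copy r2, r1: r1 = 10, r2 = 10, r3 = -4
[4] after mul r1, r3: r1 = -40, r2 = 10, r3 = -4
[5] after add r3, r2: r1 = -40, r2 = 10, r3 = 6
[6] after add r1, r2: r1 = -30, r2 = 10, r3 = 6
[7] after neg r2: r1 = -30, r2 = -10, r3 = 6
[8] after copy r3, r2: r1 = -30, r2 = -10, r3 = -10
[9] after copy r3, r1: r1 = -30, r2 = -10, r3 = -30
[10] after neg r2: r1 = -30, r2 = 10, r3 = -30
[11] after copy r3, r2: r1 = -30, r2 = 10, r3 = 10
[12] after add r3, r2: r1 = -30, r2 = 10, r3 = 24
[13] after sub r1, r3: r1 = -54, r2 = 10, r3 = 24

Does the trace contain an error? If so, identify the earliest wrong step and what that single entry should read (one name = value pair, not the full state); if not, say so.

1. r1 = 6 + 4 = 10 (checks out)
2. r2 = 4 + -4 = 0 (in agreement)
3. r2 = 10 (confirmed correct)
4. r1 = 10 * -4 = -40 (same as recorded)
5. r3 = -4 + 10 = 6 (in agreement)
6. r1 = -40 + 10 = -30 (verified)
7. r2 = -(10) = -10 (checks out)
8. r3 = -10 (consistent with the trace)
9. r3 = -30 (consistent with the trace)
10. r2 = -(-10) = 10 (matches)
11. r3 = 10 (matches)
12. r3 = 10 + 10 = 20 (not what was recorded)
The earliest wrong entry is at step 12: it should read r3 = 20.

step 12, r3 = 20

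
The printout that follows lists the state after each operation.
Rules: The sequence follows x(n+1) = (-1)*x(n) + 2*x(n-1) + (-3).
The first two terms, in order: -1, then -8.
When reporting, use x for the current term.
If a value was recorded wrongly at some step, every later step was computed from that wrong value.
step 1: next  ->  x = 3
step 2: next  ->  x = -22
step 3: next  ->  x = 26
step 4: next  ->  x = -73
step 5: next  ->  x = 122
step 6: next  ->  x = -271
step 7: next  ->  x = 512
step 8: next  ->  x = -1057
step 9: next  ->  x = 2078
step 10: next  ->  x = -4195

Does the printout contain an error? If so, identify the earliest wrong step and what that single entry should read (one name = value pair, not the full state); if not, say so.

Recomputing the run from the initial state:
step 1: x = 3
step 2: x = -22
step 3: x = 25
step 4: x = -72
step 5: x = 119
step 6: x = -266
step 7: x = 501
step 8: x = -1036
step 9: x = 2035
step 10: x = -4110
The first disagreement with the printout is at step 3, where the value should be x = 25.

step 3, x = 25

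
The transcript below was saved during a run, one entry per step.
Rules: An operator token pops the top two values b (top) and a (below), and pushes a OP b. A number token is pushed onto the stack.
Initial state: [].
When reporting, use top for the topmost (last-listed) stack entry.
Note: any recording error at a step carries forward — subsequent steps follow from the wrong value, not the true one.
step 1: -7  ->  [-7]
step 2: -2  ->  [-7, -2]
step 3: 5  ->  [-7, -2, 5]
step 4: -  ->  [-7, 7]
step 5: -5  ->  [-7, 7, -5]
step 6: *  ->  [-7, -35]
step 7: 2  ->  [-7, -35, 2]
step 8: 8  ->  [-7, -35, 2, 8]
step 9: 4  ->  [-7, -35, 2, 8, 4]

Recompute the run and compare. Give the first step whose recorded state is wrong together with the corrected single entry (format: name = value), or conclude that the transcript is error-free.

step 4, top = -7

step 1: push -7: top = -7 -> same as recorded
step 2: push -2: top = -2 -> consistent with the transcript
step 3: push 5: top = 5 -> confirmed correct
step 4: -2 - 5 = -7 -> this is not what the transcript shows
The audit stops at step 4: the recorded entry is wrong and should be top = -7.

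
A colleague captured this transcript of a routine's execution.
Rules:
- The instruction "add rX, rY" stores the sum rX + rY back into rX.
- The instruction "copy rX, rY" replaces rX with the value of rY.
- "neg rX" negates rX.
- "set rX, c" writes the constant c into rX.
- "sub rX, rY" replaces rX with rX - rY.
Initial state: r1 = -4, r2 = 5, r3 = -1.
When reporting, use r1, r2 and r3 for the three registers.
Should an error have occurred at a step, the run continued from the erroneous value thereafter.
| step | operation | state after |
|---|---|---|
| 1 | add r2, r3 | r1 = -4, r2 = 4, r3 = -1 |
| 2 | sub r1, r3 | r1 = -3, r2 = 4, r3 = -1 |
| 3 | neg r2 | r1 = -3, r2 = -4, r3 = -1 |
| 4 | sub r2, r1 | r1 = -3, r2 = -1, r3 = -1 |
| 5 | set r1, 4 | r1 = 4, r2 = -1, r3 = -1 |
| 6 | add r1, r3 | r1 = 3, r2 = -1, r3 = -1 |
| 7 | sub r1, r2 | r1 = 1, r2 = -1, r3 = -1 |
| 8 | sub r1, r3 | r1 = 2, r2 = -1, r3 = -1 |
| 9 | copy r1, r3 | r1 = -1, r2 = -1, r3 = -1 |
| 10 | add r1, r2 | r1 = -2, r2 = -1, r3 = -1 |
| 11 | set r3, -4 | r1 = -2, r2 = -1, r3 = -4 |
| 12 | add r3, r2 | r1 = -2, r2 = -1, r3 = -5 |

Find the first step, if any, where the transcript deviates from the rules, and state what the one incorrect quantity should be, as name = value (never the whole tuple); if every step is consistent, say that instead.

Step 1: r2 = 5 + -1 = 4 — confirmed correct.
Step 2: r1 = -4 - -1 = -3 — no discrepancy.
Step 3: r2 = -(4) = -4 — agrees with the transcript.
Step 4: r2 = -4 - -3 = -1 — same as recorded.
Step 5: r1 = 4 — confirmed correct.
Step 6: r1 = 4 + -1 = 3 — verified.
Step 7: r1 = 3 - -1 = 4 — the transcript disagrees here.
First deviation found at step 7; the corrected entry is r1 = 4.

step 7, r1 = 4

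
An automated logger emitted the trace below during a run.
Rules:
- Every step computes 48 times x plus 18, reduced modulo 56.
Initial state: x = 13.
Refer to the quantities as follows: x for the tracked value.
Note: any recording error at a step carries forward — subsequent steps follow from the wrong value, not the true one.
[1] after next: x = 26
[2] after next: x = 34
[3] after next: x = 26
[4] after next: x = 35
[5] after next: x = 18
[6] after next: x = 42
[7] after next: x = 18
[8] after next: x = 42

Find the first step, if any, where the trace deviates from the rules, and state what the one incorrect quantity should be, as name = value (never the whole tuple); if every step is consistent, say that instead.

Step 1: x = (48*13 + 18) mod 56 = 26 — verified.
Step 2: x = (48*26 + 18) mod 56 = 34 — in agreement.
Step 3: x = (48*34 + 18) mod 56 = 26 — in agreement.
Step 4: x = (48*26 + 18) mod 56 = 34 — not what was recorded.
That makes step 4 the first incorrect line — x = 34 is what it should show.

step 4, x = 34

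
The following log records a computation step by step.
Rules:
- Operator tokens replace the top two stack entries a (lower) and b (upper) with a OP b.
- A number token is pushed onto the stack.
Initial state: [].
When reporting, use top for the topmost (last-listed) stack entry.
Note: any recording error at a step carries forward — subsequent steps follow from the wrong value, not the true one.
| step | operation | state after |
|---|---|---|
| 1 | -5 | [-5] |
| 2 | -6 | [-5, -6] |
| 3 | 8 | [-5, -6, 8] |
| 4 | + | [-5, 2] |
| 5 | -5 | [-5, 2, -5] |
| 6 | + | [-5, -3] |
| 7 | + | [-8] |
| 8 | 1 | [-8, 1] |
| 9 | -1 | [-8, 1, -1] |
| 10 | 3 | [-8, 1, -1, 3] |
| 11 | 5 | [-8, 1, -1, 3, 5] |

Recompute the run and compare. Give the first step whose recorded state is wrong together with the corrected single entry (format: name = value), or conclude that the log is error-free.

no error

step 1: push -5: top = -5 -> same as recorded
step 2: push -6: top = -6 -> matches
step 3: push 8: top = 8 -> confirmed correct
step 4: -6 + 8 = 2 -> confirmed correct
step 5: push -5: top = -5 -> exactly as logged
step 6: 2 + -5 = -3 -> in agreement
step 7: -5 + -3 = -8 -> consistent with the log
step 8: push 1: top = 1 -> agrees with the log
step 9: push -1: top = -1 -> matches
step 10: push 3: top = 3 -> confirmed correct
step 11: push 5: top = 5 -> confirmed correct
All steps check out; nothing to correct.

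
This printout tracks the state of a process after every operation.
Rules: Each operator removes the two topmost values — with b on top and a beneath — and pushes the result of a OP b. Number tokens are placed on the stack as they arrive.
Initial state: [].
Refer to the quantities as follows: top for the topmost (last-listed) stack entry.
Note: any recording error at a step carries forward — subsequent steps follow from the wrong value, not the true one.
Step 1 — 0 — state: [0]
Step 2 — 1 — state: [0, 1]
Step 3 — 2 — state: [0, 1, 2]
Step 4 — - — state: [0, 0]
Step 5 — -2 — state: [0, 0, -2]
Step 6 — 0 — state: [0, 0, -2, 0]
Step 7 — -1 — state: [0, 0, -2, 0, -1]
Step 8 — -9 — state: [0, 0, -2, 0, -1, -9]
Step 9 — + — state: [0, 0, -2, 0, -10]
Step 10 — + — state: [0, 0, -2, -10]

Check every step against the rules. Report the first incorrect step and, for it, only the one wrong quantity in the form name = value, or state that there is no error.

step 1: push 0: top = 0 -> checks out
step 2: push 1: top = 1 -> verified
step 3: push 2: top = 2 -> verified
step 4: 1 - 2 = -1 -> a discrepancy with the printout
The earliest wrong entry is at step 4: it should read top = -1.

step 4, top = -1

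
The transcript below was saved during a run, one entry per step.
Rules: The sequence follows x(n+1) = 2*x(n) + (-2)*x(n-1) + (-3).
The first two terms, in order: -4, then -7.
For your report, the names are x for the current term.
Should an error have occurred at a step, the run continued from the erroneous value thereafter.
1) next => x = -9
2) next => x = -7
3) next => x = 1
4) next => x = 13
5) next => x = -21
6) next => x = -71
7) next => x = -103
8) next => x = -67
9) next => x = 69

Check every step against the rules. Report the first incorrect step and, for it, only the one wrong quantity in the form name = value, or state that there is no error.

Recomputing the run from the initial state:
step 1: x = -9
step 2: x = -7
step 3: x = 1
step 4: x = 13
step 5: x = 21
step 6: x = 13
step 7: x = -19
step 8: x = -67
step 9: x = -99
The first disagreement with the transcript is at step 5, where the value should be x = 21.

step 5, x = 21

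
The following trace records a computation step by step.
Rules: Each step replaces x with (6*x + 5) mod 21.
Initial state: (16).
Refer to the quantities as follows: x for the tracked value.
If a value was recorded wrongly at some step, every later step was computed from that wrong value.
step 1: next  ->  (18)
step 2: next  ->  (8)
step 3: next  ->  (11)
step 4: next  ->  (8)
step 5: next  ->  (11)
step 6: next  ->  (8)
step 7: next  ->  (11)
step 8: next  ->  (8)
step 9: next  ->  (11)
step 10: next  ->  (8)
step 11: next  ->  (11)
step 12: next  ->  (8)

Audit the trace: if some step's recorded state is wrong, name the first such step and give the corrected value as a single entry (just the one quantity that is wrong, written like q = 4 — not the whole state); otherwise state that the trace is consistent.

1. x = (6*16 + 5) mod 21 = 17 (this is not what the trace shows)
Conclusion: step 1 carries the first error; the entry should be x = 17.

step 1, x = 17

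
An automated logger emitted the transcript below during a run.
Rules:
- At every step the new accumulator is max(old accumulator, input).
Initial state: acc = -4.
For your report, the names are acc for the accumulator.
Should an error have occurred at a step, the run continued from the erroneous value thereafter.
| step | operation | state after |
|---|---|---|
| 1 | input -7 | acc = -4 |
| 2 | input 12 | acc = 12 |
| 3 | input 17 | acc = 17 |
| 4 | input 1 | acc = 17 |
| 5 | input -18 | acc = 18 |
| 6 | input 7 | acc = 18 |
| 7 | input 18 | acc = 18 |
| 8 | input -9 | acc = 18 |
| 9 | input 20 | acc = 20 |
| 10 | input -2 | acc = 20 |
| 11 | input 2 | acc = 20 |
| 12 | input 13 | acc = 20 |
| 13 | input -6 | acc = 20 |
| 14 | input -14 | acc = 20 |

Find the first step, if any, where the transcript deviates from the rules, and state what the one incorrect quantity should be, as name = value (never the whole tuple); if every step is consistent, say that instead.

Recomputing the run from the initial state:
step 1: acc = -4
step 2: acc = 12
step 3: acc = 17
step 4: acc = 17
step 5: acc = 17
step 6: acc = 17
step 7: acc = 18
step 8: acc = 18
step 9: acc = 20
step 10: acc = 20
step 11: acc = 20
step 12: acc = 20
step 13: acc = 20
step 14: acc = 20
The first disagreement with the transcript is at step 5, where the value should be acc = 17.

step 5, acc = 17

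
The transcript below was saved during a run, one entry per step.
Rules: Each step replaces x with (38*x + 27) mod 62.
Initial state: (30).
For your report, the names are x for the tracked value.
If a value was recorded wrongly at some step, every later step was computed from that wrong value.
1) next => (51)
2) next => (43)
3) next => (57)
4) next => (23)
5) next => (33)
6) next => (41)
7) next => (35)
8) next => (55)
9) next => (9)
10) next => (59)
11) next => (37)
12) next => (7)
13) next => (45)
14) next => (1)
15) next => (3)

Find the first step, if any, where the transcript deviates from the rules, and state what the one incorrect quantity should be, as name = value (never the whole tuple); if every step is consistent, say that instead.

step 3, x = 49

Recomputing the run from the initial state:
step 1: x = 51
step 2: x = 43
step 3: x = 49
step 4: x = 29
step 5: x = 13
step 6: x = 25
step 7: x = 47
step 8: x = 15
step 9: x = 39
step 10: x = 21
step 11: x = 19
step 12: x = 5
step 13: x = 31
step 14: x = 27
step 15: x = 61
The first disagreement with the transcript is at step 3, where the value should be x = 49.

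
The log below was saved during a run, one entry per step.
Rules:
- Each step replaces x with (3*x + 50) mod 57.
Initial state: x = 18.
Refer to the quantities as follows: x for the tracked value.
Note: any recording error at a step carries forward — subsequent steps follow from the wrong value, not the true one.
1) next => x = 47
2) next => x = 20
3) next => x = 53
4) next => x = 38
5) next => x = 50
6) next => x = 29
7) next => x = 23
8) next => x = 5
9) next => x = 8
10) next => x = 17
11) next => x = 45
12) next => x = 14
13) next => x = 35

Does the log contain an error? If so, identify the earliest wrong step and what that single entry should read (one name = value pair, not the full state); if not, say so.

Recomputing the run from the initial state:
step 1: x = 47
step 2: x = 20
step 3: x = 53
step 4: x = 38
step 5: x = 50
step 6: x = 29
step 7: x = 23
step 8: x = 5
step 9: x = 8
step 10: x = 17
step 11: x = 44
step 12: x = 11
step 13: x = 26
The first disagreement with the log is at step 11, where the value should be x = 44.

step 11, x = 44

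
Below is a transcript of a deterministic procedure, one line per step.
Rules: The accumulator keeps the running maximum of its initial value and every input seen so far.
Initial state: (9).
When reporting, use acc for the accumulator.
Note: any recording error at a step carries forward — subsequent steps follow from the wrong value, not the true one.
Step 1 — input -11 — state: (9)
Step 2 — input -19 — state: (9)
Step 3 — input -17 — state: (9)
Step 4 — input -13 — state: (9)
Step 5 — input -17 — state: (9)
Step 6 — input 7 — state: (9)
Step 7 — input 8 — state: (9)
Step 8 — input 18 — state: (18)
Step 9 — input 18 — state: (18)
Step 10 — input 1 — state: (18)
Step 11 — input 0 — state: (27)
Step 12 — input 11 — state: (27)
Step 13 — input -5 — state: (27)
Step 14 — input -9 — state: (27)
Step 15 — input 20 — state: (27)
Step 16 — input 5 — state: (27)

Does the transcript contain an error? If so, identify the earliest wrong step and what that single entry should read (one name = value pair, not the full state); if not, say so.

Recomputing the run from the initial state:
step 1: acc = 9
step 2: acc = 9
step 3: acc = 9
step 4: acc = 9
step 5: acc = 9
step 6: acc = 9
step 7: acc = 9
step 8: acc = 18
step 9: acc = 18
step 10: acc = 18
step 11: acc = 18
step 12: acc = 18
step 13: acc = 18
step 14: acc = 18
step 15: acc = 20
step 16: acc = 20
The first disagreement with the transcript is at step 11, where the value should be acc = 18.

step 11, acc = 18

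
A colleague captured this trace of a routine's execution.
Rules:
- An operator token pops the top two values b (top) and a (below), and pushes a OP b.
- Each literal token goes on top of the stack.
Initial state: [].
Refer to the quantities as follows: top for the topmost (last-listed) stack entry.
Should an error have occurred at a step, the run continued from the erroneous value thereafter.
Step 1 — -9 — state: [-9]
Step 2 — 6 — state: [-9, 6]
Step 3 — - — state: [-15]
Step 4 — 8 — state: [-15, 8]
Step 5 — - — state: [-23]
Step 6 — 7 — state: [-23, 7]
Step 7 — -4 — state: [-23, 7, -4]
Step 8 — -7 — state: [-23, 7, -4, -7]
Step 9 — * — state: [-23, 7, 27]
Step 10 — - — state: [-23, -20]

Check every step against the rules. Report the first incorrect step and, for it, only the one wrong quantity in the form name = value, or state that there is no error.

step 9, top = 28

Recomputing the run from the initial state:
step 1: [-9]
step 2: [-9, 6]
step 3: [-15]
step 4: [-15, 8]
step 5: [-23]
step 6: [-23, 7]
step 7: [-23, 7, -4]
step 8: [-23, 7, -4, -7]
step 9: [-23, 7, 28]
step 10: [-23, -21]
The first disagreement with the trace is at step 9, where the value should be top = 28.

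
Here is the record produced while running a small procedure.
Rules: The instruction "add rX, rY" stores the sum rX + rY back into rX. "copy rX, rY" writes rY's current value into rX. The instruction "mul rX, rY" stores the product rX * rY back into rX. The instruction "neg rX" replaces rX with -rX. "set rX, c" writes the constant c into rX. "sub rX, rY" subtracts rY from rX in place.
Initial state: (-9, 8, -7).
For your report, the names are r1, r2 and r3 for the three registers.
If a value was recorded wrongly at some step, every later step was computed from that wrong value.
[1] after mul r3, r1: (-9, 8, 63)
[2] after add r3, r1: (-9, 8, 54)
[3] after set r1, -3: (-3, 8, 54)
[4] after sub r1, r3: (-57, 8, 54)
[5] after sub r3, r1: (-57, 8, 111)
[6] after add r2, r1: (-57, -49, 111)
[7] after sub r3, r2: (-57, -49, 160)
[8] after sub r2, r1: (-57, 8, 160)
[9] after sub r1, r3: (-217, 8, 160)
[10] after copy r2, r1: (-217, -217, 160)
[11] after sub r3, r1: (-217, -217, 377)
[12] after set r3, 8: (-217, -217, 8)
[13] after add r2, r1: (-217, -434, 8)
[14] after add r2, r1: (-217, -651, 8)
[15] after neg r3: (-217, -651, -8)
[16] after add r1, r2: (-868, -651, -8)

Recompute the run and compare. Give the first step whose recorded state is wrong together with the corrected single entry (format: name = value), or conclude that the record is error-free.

no error

Step 1: r3 = -7 * -9 = 63 — consistent with the record.
Step 2: r3 = 63 + -9 = 54 — confirmed correct.
Step 3: r1 = -3 — same as recorded.
Step 4: r1 = -3 - 54 = -57 — agrees with the record.
Step 5: r3 = 54 - -57 = 111 — same as recorded.
Step 6: r2 = 8 + -57 = -49 — matches.
Step 7: r3 = 111 - -49 = 160 — matches.
Step 8: r2 = -49 - -57 = 8 — agrees with the record.
Step 9: r1 = -57 - 160 = -217 — agrees with the record.
Step 10: r2 = -217 — no discrepancy.
Step 11: r3 = 160 - -217 = 377 — checks out.
Step 12: r3 = 8 — matches.
Step 13: r2 = -217 + -217 = -434 — confirmed correct.
Step 14: r2 = -434 + -217 = -651 — checks out.
Step 15: r3 = -(8) = -8 — confirmed correct.
Step 16: r1 = -217 + -651 = -868 — in agreement.
All steps check out; nothing to correct.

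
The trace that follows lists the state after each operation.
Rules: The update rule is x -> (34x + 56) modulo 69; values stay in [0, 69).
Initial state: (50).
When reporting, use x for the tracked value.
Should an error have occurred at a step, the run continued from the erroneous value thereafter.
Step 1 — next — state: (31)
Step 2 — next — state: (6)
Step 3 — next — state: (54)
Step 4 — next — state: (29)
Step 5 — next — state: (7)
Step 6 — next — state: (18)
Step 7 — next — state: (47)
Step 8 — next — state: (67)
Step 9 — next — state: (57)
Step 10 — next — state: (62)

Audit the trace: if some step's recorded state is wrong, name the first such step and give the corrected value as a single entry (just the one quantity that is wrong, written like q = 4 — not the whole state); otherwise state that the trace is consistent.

Recomputing the run from the initial state:
step 1: x = 31
step 2: x = 6
step 3: x = 53
step 4: x = 64
step 5: x = 24
step 6: x = 44
step 7: x = 34
step 8: x = 39
step 9: x = 2
step 10: x = 55
The first disagreement with the trace is at step 3, where the value should be x = 53.

step 3, x = 53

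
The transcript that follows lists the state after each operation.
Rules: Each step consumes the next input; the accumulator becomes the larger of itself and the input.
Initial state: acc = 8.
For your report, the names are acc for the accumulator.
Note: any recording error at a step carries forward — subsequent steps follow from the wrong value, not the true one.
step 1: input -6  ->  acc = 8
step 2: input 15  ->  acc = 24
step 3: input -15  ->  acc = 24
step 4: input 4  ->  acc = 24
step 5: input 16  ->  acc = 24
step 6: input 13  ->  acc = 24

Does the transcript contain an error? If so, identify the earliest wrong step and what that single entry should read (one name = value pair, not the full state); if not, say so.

step 1: acc = max(8, -6) = 8 -> in agreement
step 2: acc = max(8, 15) = 15 -> not what was recorded
Conclusion: step 2 carries the first error; the entry should be acc = 15.

step 2, acc = 15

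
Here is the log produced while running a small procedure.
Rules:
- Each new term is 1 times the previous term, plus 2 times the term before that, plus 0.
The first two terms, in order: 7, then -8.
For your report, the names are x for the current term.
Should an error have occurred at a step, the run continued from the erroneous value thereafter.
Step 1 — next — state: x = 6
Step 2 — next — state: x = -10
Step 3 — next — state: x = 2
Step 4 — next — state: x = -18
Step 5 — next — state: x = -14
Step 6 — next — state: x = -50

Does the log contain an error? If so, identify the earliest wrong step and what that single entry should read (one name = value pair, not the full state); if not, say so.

1. x = 1*(-8) + (2)*(7) + (0) = 6 (confirmed correct)
2. x = 1*(6) + (2)*(-8) + (0) = -10 (exactly as logged)
3. x = 1*(-10) + (2)*(6) + (0) = 2 (matches)
4. x = 1*(2) + (2)*(-10) + (0) = -18 (matches)
5. x = 1*(-18) + (2)*(2) + (0) = -14 (in agreement)
6. x = 1*(-14) + (2)*(-18) + (0) = -50 (consistent with the log)
Each recorded entry agrees with the recomputation.

no error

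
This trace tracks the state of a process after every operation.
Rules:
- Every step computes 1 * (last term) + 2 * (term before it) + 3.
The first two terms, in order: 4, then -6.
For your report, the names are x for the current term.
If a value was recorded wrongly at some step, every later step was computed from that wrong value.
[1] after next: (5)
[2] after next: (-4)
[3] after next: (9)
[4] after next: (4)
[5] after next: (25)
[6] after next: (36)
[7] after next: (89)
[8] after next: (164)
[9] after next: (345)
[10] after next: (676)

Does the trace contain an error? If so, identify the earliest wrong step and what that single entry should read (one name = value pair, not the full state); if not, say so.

Recomputing the run from the initial state:
step 1: x = 5
step 2: x = -4
step 3: x = 9
step 4: x = 4
step 5: x = 25
step 6: x = 36
step 7: x = 89
step 8: x = 164
step 9: x = 345
step 10: x = 676
This matches the trace at every step.

no error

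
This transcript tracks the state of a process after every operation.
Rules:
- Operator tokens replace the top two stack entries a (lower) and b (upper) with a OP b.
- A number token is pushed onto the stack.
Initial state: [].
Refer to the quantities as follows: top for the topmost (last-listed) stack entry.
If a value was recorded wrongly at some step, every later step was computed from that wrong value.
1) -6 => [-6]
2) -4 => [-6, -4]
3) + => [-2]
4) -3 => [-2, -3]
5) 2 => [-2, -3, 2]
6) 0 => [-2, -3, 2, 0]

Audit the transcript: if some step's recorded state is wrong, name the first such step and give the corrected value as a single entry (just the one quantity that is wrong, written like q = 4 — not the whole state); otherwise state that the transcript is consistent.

step 3, top = -10

Recomputing the run from the initial state:
step 1: [-6]
step 2: [-6, -4]
step 3: [-10]
step 4: [-10, -3]
step 5: [-10, -3, 2]
step 6: [-10, -3, 2, 0]
The first disagreement with the transcript is at step 3, where the value should be top = -10.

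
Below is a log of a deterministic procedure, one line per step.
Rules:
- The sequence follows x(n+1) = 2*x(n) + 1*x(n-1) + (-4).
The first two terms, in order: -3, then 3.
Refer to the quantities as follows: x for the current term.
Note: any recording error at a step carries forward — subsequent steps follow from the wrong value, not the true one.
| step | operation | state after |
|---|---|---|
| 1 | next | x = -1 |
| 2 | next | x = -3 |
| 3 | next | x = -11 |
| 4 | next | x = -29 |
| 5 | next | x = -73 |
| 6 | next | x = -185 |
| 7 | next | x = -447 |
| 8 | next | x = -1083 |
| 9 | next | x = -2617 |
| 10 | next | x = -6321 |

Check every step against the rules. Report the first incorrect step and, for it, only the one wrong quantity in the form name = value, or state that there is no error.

step 1: x = 2*(3) + (1)*(-3) + (-4) = -1 -> checks out
step 2: x = 2*(-1) + (1)*(3) + (-4) = -3 -> checks out
step 3: x = 2*(-3) + (1)*(-1) + (-4) = -11 -> same as recorded
step 4: x = 2*(-11) + (1)*(-3) + (-4) = -29 -> confirmed correct
step 5: x = 2*(-29) + (1)*(-11) + (-4) = -73 -> same as recorded
step 6: x = 2*(-73) + (1)*(-29) + (-4) = -179 -> the recorded entry deviates here
Step 6 is the first one off; corrected, x = -179.

step 6, x = -179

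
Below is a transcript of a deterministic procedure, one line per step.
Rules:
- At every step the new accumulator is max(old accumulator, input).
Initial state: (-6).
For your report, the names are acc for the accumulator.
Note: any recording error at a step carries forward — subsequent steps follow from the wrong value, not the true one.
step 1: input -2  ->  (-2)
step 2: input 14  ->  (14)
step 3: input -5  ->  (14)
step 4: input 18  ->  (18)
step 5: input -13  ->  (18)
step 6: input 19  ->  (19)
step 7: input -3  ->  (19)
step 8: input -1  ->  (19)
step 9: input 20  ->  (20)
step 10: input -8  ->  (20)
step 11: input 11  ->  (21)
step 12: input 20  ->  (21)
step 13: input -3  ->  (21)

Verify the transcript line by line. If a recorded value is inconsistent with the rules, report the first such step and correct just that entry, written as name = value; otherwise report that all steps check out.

step 11, acc = 20

Step 1: acc = max(-6, -2) = -2 — verified.
Step 2: acc = max(-2, 14) = 14 — consistent with the transcript.
Step 3: acc = max(14, -5) = 14 — consistent with the transcript.
Step 4: acc = max(14, 18) = 18 — matches.
Step 5: acc = max(18, -13) = 18 — verified.
Step 6: acc = max(18, 19) = 19 — checks out.
Step 7: acc = max(19, -3) = 19 — verified.
Step 8: acc = max(19, -1) = 19 — no discrepancy.
Step 9: acc = max(19, 20) = 20 — agrees with the transcript.
Step 10: acc = max(20, -8) = 20 — in agreement.
Step 11: acc = max(20, 11) = 20 — this is not what the transcript shows.
First incorrect step: 11; the correct value is acc = 20.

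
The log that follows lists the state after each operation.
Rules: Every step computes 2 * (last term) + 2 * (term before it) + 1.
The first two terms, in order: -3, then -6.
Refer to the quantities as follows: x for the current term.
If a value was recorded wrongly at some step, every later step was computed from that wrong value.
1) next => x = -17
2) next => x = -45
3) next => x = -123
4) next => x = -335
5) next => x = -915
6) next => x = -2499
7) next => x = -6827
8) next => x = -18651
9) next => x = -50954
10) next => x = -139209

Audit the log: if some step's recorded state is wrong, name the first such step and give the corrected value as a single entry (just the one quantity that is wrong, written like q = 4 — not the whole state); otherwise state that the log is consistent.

step 9, x = -50955

Step 1: x = 2*(-6) + (2)*(-3) + (1) = -17 — agrees with the log.
Step 2: x = 2*(-17) + (2)*(-6) + (1) = -45 — confirmed correct.
Step 3: x = 2*(-45) + (2)*(-17) + (1) = -123 — in agreement.
Step 4: x = 2*(-123) + (2)*(-45) + (1) = -335 — same as recorded.
Step 5: x = 2*(-335) + (2)*(-123) + (1) = -915 — in agreement.
Step 6: x = 2*(-915) + (2)*(-335) + (1) = -2499 — no discrepancy.
Step 7: x = 2*(-2499) + (2)*(-915) + (1) = -6827 — confirmed correct.
Step 8: x = 2*(-6827) + (2)*(-2499) + (1) = -18651 — verified.
Step 9: x = 2*(-18651) + (2)*(-6827) + (1) = -50955 — the log has a different value.
First incorrect step: 9; the correct value is x = -50955.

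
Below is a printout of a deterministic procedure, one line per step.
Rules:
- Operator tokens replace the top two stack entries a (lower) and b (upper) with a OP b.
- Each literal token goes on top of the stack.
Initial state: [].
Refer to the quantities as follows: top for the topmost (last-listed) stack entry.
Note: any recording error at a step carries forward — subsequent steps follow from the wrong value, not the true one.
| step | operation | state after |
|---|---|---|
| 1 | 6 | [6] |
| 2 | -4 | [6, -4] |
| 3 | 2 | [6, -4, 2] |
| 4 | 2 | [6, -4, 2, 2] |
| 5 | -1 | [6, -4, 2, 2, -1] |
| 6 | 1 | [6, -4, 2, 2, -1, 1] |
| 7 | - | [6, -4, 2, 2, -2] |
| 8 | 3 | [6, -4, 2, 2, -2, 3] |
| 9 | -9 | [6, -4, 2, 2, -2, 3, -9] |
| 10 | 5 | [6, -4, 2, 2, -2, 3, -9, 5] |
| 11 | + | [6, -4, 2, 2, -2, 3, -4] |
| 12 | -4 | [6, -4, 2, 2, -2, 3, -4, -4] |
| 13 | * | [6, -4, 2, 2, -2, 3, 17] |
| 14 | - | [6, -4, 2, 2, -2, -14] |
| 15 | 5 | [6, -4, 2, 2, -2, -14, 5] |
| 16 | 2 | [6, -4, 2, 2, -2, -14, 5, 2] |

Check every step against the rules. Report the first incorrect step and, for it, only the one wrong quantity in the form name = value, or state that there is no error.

1. push 6: top = 6 (confirmed correct)
2. push -4: top = -4 (consistent with the printout)
3. push 2: top = 2 (in agreement)
4. push 2: top = 2 (consistent with the printout)
5. push -1: top = -1 (no discrepancy)
6. push 1: top = 1 (same as recorded)
7. -1 - 1 = -2 (in agreement)
8. push 3: top = 3 (in agreement)
9. push -9: top = -9 (agrees with the printout)
10. push 5: top = 5 (agrees with the printout)
11. -9 + 5 = -4 (consistent with the printout)
12. push -4: top = -4 (same as recorded)
13. -4 * -4 = 16 (a discrepancy with the printout)
Step 13 is the first one off; corrected, top = 16.

step 13, top = 16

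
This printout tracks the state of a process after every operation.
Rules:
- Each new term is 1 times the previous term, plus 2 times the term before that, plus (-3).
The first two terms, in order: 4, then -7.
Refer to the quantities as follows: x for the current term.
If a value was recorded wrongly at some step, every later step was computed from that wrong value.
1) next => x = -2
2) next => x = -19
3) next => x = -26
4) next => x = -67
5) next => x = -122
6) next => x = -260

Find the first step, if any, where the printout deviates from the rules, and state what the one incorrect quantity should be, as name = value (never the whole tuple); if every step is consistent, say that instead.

step 6, x = -259

step 1: x = 1*(-7) + (2)*(4) + (-3) = -2 -> no discrepancy
step 2: x = 1*(-2) + (2)*(-7) + (-3) = -19 -> agrees with the printout
step 3: x = 1*(-19) + (2)*(-2) + (-3) = -26 -> same as recorded
step 4: x = 1*(-26) + (2)*(-19) + (-3) = -67 -> in agreement
step 5: x = 1*(-67) + (2)*(-26) + (-3) = -122 -> in agreement
step 6: x = 1*(-122) + (2)*(-67) + (-3) = -259 -> the recorded entry deviates here
That makes step 6 the first incorrect line — x = -259 is what it should show.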